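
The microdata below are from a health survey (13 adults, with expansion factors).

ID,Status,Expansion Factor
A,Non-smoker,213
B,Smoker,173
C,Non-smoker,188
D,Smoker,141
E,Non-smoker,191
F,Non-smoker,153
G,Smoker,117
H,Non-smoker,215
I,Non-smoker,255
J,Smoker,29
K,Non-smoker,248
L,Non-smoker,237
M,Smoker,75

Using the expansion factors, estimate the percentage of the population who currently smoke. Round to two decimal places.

23.94

Sum of weights for 'Smoker' = 173 + 141 + 117 + 29 + 75 = 535
Total weight = 2235
Weighted proportion = 535 / 2235 = 0.2393736 → 23.93736%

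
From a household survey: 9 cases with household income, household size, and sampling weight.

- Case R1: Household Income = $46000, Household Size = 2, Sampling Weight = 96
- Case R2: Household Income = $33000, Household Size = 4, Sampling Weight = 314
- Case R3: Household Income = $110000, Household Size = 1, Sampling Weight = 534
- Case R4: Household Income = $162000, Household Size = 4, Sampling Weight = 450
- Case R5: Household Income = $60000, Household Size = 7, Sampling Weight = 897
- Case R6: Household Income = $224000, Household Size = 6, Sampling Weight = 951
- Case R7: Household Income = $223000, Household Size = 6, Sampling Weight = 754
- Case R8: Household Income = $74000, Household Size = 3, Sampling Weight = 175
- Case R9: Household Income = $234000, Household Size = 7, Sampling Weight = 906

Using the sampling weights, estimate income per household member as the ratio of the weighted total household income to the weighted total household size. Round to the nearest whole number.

29691

Σ wᵢ·y = 46000×96 + 33000×314 + 110000×534 + 162000×450 + 60000×897 + 224000×951 + 223000×754 + 74000×175 + 234000×906
  = 806358000
Σ wᵢ·x = 27158
Ratio = 806358000 / 27158 = 29691.362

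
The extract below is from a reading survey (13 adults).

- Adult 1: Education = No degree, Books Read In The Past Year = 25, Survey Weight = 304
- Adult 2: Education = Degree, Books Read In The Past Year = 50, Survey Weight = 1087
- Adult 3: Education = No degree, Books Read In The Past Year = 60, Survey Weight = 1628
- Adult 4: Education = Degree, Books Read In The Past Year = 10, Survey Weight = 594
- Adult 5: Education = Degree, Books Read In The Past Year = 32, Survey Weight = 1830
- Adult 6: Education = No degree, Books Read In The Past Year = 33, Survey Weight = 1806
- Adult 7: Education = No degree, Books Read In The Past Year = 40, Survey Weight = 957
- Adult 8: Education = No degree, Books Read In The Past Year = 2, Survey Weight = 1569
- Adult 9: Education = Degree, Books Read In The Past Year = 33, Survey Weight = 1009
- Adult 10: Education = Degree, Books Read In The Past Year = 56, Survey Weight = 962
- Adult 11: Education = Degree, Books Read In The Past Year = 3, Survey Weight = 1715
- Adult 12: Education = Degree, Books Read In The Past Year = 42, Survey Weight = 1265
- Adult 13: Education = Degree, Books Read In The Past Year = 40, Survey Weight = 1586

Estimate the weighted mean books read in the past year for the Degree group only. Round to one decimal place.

Degree rows: 2, 4, 5, 9, 10, 11, 12, 13
Weighted sum = 50×1087 + 10×594 + 32×1830 + 33×1009 + 56×962 + 3×1715 + 42×1265 + 40×1586
  = 54350 + 5940 + 58560 + 33297 + 53872 + 5145 + 53130 + 63440 = 327734
Sum of weights = 1087 + 594 + 1830 + 1009 + 962 + 1715 + 1265 + 1586 = 10048
Weighted mean = 327734 / 10048 = 32.616839

32.6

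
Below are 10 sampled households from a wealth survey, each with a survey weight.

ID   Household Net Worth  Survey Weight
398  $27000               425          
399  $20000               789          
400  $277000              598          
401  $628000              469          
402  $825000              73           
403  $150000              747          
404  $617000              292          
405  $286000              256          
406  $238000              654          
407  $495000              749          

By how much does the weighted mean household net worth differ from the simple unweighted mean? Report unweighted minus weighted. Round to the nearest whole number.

Unweighted sum = 27000 + 20000 + 277000 + 628000 + 825000 + 150000 + 617000 + 286000 + 238000 + 495000 = 3563000
Unweighted mean = 3563000 / 10 = 356300
Weighted sum = 27000×425 + 20000×789 + 277000×598 + 628000×469 + 825000×73 + 150000×747 + 617000×292 + 286000×256 + 238000×654 + 495000×749
  = 11475000 + 15780000 + 165646000 + 294532000 + 60225000 + 112050000 + 180164000 + 73216000 + 155652000 + 370755000 = 1439495000
Sum of weights = 425 + 789 + 598 + 469 + 73 + 747 + 292 + 256 + 654 + 749 = 5052
Weighted mean = 1439495000 / 5052 = 284935.67
Difference (unweighted minus weighted) = 71364.331

71364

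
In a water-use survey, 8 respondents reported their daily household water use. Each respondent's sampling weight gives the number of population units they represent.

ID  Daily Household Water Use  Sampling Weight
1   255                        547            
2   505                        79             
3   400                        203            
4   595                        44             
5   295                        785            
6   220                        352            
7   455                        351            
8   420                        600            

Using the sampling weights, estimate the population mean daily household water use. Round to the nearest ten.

340

Weighted sum = 1007480
Sum of weights = 547 + 79 + 203 + 44 + 785 + 352 + 351 + 600 = 2961
Weighted mean = 1007480 / 2961 = 340.24992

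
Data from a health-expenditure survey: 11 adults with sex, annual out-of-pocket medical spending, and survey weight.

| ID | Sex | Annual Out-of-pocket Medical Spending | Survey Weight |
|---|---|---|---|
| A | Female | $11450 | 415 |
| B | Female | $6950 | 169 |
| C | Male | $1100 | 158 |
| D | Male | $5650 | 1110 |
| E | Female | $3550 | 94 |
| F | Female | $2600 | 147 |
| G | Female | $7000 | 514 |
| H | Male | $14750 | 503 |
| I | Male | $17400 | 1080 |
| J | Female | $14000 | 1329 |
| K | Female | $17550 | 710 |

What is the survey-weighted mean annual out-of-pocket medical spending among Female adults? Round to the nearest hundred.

Female rows: A, B, E, F, G, J, K
Weighted sum = 41306700
Sum of weights = 3378
Weighted mean = 41306700 / 3378 = 12228.153

12200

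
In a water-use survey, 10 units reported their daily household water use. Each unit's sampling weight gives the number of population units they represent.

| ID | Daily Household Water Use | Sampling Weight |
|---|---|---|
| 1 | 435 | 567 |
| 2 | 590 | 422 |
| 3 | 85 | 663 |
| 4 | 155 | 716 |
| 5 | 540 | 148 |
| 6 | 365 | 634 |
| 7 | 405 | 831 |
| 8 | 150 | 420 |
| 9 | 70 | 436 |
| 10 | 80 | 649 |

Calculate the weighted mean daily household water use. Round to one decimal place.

Weighted sum = 435×567 + 590×422 + 85×663 + 155×716 + 540×148 + 365×634 + 405×831 + 150×420 + 70×436 + 80×649
  = 246645 + 248980 + 56355 + 110980 + 79920 + 231410 + 336555 + 63000 + 30520 + 51920 = 1456285
Sum of weights = 567 + 422 + 663 + 716 + 148 + 634 + 831 + 420 + 436 + 649 = 5486
Weighted mean = 1456285 / 5486 = 265.45479

265.5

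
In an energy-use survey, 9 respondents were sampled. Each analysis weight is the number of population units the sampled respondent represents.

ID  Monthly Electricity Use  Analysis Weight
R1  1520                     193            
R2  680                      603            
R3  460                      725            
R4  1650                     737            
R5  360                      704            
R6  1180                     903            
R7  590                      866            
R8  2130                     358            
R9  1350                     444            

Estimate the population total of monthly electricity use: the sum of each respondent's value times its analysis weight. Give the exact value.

Weighted total = 1520×193 + 680×603 + 460×725 + 1650×737 + 360×704 + 1180×903 + 590×866 + 2130×358 + 1350×444
  = 5444810

5444810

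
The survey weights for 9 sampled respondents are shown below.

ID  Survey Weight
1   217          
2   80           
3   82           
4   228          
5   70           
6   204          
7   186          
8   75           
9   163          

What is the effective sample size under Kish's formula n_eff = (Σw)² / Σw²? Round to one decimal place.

7.6

Σ wᵢ = 217 + 80 + 82 + 228 + 70 + 204 + 186 + 75 + 163 = 1305
Σ wᵢ² = 47089 + 6400 + 6724 + 51984 + 4900 + 41616 + 34596 + 5625 + 26569 = 225503
n_eff = 1305² / 225503 = 1703025 / 225503 = 7.5521168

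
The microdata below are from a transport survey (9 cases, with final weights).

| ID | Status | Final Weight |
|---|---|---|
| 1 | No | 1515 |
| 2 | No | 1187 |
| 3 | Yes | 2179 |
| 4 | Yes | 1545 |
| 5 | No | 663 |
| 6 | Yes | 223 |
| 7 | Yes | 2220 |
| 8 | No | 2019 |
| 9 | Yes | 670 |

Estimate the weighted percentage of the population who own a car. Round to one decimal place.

55.9

Sum of weights for 'Yes' = 2179 + 1545 + 223 + 2220 + 670 = 6837
Total weight = 1515 + 1187 + 2179 + 1545 + 663 + 223 + 2220 + 2019 + 670 = 12221
Weighted proportion = 6837 / 12221 = 0.55944685 → 55.944685%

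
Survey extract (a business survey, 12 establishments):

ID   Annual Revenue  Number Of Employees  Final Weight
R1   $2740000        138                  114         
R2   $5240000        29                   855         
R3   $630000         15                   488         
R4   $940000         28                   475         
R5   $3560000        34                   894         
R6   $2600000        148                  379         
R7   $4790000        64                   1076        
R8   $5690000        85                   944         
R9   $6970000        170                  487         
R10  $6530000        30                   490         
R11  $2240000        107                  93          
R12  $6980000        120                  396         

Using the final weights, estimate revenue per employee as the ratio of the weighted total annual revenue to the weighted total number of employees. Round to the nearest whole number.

65987

Σ wᵢ·y = 2740000×114 + 5240000×855 + 630000×488 + 940000×475 + 3560000×894 + 2600000×379 + 4790000×1076 + 5690000×944 + 6970000×487 + 6530000×490 + 2240000×93 + 6980000×396
  = 29806430000
Σ wᵢ·x = 138×114 + 29×855 + 15×488 + 28×475 + 34×894 + 148×379 + 64×1076 + 85×944 + 170×487 + 30×490 + 107×93 + 120×396
  = 451700
Ratio = 29806430000 / 451700 = 65987.226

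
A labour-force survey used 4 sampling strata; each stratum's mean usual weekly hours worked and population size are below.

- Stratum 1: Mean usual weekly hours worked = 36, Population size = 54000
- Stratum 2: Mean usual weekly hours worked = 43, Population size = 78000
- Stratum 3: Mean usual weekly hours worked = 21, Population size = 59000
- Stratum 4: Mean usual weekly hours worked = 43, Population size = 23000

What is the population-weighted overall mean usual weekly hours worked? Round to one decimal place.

Σ Nₕ·x̄ₕ = 36×54000 + 43×78000 + 21×59000 + 43×23000
  = 7526000
Σ Nₕ = 54000 + 78000 + 59000 + 23000 = 214000
Overall mean = 7526000 / 214000 = 35.168224

35.2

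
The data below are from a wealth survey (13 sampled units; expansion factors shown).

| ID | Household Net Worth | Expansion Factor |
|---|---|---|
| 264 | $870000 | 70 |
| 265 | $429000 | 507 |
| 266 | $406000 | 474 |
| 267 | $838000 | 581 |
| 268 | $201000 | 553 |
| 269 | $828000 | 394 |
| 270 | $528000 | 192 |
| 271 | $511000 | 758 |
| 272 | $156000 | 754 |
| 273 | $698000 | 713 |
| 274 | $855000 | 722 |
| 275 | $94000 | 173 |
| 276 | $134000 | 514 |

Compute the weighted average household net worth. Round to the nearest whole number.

Weighted sum = 3201570000
Sum of weights = 6405
Weighted mean = 3201570000 / 6405 = 499854.8

499855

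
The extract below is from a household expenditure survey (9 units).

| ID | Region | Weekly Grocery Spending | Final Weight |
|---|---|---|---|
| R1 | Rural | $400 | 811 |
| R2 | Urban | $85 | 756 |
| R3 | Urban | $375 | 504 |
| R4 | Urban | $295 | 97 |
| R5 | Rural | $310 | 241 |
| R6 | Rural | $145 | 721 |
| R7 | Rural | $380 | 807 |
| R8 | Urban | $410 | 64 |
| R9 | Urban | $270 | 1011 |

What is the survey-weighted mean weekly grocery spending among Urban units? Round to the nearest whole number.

239

Urban rows: R2, R3, R4, R8, R9
Weighted sum = 85×756 + 375×504 + 295×97 + 410×64 + 270×1011
  = 64260 + 189000 + 28615 + 26240 + 272970 = 581085
Sum of weights = 2432
Weighted mean = 581085 / 2432 = 238.93298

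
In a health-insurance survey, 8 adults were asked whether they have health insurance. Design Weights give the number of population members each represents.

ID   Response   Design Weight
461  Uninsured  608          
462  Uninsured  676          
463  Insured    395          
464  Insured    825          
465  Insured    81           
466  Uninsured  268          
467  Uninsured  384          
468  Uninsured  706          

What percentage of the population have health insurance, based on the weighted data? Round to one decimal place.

33.0

Sum of weights for 'Insured' = 395 + 825 + 81 = 1301
Total weight = 608 + 676 + 395 + 825 + 81 + 268 + 384 + 706 = 3943
Weighted proportion = 1301 / 3943 = 0.32995181 → 32.995181%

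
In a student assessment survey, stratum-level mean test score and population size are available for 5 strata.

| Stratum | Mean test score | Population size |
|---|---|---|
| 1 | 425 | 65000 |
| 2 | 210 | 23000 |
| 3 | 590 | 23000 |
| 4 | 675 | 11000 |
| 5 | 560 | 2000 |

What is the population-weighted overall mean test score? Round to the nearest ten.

Σ Nₕ·x̄ₕ = 425×65000 + 210×23000 + 590×23000 + 675×11000 + 560×2000
  = 54570000
Σ Nₕ = 65000 + 23000 + 23000 + 11000 + 2000 = 124000
Overall mean = 54570000 / 124000 = 440.08065

440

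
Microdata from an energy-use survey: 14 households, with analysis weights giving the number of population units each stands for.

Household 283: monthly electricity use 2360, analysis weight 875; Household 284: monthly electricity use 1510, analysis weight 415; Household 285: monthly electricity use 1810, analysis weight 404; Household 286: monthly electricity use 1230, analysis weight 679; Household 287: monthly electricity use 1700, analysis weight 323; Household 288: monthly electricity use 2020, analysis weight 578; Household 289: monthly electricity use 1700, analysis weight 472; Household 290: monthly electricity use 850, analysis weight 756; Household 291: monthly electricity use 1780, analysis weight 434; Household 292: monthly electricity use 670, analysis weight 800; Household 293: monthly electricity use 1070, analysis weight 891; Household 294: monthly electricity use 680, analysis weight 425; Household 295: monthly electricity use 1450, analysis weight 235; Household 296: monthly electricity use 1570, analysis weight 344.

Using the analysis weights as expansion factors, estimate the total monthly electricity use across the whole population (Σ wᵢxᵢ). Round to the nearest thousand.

10851000

Weighted total = 10851440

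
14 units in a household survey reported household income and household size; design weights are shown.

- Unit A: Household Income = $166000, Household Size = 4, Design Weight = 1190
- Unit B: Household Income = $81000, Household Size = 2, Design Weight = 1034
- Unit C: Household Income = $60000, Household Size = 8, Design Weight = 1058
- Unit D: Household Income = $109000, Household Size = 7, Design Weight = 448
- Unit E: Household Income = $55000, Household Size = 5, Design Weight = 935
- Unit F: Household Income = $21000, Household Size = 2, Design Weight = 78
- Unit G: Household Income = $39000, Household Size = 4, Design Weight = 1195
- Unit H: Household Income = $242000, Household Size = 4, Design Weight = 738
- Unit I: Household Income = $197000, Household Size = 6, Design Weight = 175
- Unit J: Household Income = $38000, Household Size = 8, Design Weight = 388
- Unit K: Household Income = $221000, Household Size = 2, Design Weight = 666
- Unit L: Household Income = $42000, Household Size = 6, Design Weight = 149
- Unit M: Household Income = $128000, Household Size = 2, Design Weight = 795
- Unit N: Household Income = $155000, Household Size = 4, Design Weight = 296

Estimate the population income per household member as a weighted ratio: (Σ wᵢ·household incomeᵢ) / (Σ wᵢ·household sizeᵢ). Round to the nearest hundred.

25500

Σ wᵢ·y = 1022173000
Σ wᵢ·x = 40145
Ratio = 1022173000 / 40145 = 25462.025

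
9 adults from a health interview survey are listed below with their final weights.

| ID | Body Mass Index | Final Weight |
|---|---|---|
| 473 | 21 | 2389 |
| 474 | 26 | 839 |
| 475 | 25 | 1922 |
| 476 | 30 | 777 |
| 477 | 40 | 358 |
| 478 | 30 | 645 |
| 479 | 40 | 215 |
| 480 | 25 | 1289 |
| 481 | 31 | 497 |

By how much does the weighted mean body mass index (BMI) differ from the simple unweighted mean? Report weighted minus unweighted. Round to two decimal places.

-3.66

Unweighted sum = 21 + 26 + 25 + 30 + 40 + 30 + 40 + 25 + 31 = 268
Unweighted mean = 268 / 9 = 29.777778
Weighted sum = 21×2389 + 26×839 + 25×1922 + 30×777 + 40×358 + 30×645 + 40×215 + 25×1289 + 31×497
  = 50169 + 21814 + 48050 + 23310 + 14320 + 19350 + 8600 + 32225 + 15407 = 233245
Sum of weights = 2389 + 839 + 1922 + 777 + 358 + 645 + 215 + 1289 + 497 = 8931
Weighted mean = 233245 / 8931 = 26.116336
Difference (weighted minus unweighted) = -3.6614414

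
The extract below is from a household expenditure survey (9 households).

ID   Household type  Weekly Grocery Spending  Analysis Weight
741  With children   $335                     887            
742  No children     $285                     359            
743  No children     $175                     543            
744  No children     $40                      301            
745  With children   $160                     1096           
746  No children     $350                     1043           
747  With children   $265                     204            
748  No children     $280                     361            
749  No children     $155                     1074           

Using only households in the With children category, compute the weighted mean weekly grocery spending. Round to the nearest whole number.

241

With children rows: 741, 745, 747
Weighted sum = 335×887 + 160×1096 + 265×204
  = 297145 + 175360 + 54060 = 526565
Sum of weights = 887 + 1096 + 204 = 2187
Weighted mean = 526565 / 2187 = 240.77046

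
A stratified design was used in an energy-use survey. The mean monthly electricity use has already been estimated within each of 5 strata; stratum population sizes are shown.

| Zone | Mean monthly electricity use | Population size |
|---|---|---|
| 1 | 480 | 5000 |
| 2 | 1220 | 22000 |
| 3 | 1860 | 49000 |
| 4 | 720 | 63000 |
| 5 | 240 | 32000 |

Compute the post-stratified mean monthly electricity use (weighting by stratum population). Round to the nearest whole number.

Σ Nₕ·x̄ₕ = 480×5000 + 1220×22000 + 1860×49000 + 720×63000 + 240×32000
  = 173420000
Σ Nₕ = 5000 + 22000 + 49000 + 63000 + 32000 = 171000
Overall mean = 173420000 / 171000 = 1014.152

1014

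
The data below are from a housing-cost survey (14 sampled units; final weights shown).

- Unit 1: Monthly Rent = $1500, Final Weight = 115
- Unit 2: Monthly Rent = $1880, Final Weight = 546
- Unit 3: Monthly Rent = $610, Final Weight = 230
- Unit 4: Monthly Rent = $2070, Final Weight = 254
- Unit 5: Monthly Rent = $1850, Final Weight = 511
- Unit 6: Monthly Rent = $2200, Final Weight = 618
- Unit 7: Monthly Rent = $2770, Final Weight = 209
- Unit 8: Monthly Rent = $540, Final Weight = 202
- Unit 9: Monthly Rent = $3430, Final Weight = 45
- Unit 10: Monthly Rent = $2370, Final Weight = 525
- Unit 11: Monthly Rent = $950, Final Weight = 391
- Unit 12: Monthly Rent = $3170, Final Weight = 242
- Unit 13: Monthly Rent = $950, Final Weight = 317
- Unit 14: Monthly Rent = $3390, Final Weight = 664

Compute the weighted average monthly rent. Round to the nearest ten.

Weighted sum = 9947320
Sum of weights = 4869
Weighted mean = 9947320 / 4869 = 2042.9903

2040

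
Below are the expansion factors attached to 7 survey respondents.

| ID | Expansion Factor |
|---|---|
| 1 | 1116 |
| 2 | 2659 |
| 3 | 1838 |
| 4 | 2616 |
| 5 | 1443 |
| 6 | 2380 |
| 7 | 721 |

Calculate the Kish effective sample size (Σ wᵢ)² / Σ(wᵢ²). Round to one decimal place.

6.1

Σ wᵢ = 1116 + 2659 + 1838 + 2616 + 1443 + 2380 + 721 = 12773
Σ wᵢ² = 1245456 + 7070281 + 3378244 + 6843456 + 2082249 + 5664400 + 519841 = 26803927
n_eff = 12773² / 26803927 = 163149529 / 26803927 = 6.0867771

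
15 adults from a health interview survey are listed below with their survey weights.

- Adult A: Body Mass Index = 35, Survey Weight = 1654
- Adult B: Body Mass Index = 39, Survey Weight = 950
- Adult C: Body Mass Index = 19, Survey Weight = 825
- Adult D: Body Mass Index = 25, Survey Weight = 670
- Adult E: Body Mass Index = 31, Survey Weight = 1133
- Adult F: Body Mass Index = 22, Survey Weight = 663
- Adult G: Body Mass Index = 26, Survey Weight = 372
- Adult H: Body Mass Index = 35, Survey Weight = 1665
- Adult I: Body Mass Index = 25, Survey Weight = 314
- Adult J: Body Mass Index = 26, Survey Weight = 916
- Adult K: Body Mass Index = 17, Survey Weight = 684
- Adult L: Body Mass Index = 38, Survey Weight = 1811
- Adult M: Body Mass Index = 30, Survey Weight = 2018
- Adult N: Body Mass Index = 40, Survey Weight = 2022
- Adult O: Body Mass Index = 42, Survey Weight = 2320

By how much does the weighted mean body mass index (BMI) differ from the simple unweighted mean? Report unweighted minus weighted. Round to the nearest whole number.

-3

Unweighted sum = 450
Unweighted mean = 450 / 15 = 30
Weighted sum = 595993
Sum of weights = 18017
Weighted mean = 595993 / 18017 = 33.07948
Difference (unweighted minus weighted) = -3.0794805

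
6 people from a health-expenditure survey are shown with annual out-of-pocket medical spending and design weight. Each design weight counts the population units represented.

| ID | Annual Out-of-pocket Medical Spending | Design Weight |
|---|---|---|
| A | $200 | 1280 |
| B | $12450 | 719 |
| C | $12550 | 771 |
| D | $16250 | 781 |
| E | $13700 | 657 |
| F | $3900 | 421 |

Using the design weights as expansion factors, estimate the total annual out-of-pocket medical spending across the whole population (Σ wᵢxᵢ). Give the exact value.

Weighted total = 200×1280 + 12450×719 + 12550×771 + 16250×781 + 13700×657 + 3900×421
  = 42217650

42217650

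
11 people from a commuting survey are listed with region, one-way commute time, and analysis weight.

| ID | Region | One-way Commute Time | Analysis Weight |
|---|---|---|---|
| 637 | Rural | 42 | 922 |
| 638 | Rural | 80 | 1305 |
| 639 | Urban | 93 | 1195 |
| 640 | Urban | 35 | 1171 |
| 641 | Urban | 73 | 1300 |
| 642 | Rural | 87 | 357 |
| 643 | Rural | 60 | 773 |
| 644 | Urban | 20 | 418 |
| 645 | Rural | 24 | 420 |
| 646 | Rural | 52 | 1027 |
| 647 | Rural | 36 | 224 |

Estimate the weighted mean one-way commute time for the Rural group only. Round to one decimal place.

58.1

Rural rows: 637, 638, 642, 643, 645, 646, 647
Weighted sum = 42×922 + 80×1305 + 87×357 + 60×773 + 24×420 + 52×1027 + 36×224
  = 38724 + 104400 + 31059 + 46380 + 10080 + 53404 + 8064 = 292111
Sum of weights = 922 + 1305 + 357 + 773 + 420 + 1027 + 224 = 5028
Weighted mean = 292111 / 5028 = 58.096858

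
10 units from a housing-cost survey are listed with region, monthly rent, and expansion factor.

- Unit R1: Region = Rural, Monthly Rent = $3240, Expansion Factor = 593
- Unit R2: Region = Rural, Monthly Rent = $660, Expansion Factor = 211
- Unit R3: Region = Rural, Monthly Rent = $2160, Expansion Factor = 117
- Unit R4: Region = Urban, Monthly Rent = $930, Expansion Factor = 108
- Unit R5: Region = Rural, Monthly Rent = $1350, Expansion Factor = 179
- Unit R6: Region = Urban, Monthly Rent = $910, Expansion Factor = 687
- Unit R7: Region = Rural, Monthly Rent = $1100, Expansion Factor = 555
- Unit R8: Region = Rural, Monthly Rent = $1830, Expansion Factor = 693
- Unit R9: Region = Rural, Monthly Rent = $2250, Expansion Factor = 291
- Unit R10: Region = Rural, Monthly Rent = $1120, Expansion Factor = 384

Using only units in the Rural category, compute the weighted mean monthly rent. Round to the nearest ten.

1830

Rural rows: R1, R2, R3, R5, R7, R8, R9, R10
Weighted sum = 3240×593 + 660×211 + 2160×117 + 1350×179 + 1100×555 + 1830×693 + 2250×291 + 1120×384
  = 1921320 + 139260 + 252720 + 241650 + 610500 + 1268190 + 654750 + 430080 = 5518470
Sum of weights = 593 + 211 + 117 + 179 + 555 + 693 + 291 + 384 = 3023
Weighted mean = 5518470 / 3023 = 1825.4945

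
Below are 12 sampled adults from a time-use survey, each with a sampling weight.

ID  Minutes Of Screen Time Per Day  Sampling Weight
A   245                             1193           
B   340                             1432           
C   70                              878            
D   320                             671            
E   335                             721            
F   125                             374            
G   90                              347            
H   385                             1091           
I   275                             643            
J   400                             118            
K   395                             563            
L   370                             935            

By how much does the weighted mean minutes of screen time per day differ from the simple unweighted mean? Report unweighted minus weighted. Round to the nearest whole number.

-9

Unweighted sum = 3350
Unweighted mean = 3350 / 12 = 279.16667
Weighted sum = 245×1193 + 340×1432 + 70×878 + 320×671 + 335×721 + 125×374 + 90×347 + 385×1091 + 275×643 + 400×118 + 395×563 + 370×935
  = 292285 + 486880 + 61460 + 214720 + 241535 + 46750 + 31230 + 420035 + 176825 + 47200 + 222385 + 345950 = 2587255
Sum of weights = 1193 + 1432 + 878 + 671 + 721 + 374 + 347 + 1091 + 643 + 118 + 563 + 935 = 8966
Weighted mean = 2587255 / 8966 = 288.5629
Difference (unweighted minus weighted) = -9.3962376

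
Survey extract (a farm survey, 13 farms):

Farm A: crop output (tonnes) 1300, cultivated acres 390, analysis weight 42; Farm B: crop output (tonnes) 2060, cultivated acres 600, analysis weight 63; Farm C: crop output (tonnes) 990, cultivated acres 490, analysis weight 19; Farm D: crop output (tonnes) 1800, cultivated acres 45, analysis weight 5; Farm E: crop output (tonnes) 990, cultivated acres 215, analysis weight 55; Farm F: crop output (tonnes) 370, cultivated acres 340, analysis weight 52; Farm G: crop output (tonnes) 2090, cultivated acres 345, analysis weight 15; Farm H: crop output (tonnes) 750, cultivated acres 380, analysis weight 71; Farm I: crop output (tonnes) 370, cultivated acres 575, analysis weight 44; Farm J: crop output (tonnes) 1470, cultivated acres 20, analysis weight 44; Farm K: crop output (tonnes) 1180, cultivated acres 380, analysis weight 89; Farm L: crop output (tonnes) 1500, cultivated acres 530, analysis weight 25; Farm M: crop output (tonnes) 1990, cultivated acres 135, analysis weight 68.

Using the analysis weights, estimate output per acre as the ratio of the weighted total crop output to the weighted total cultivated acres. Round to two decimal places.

Σ wᵢ·y = 729280
Σ wᵢ·x = 207805
Ratio = 729280 / 207805 = 3.5094439

3.51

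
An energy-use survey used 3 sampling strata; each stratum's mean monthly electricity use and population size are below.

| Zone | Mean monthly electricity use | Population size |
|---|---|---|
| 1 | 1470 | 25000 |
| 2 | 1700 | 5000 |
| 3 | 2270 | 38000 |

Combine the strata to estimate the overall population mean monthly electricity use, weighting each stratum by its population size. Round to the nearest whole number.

Σ Nₕ·x̄ₕ = 1470×25000 + 1700×5000 + 2270×38000
  = 131510000
Σ Nₕ = 68000
Overall mean = 131510000 / 68000 = 1933.9706

1934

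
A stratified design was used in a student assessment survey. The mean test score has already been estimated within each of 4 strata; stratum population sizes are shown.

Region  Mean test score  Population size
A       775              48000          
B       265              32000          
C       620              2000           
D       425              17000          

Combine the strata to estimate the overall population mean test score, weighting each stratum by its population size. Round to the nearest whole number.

Σ Nₕ·x̄ₕ = 775×48000 + 265×32000 + 620×2000 + 425×17000
  = 54145000
Σ Nₕ = 48000 + 32000 + 2000 + 17000 = 99000
Overall mean = 54145000 / 99000 = 546.91919

547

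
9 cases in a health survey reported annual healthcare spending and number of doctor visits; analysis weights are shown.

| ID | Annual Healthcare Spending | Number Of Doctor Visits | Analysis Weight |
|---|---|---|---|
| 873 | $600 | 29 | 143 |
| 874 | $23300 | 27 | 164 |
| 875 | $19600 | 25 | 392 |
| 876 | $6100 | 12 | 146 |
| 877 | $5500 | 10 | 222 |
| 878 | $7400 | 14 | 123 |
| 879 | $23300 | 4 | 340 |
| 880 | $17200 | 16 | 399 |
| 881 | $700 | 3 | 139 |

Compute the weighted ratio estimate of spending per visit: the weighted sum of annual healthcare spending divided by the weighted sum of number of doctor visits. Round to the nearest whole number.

915

Σ wᵢ·y = 600×143 + 23300×164 + 19600×392 + 6100×146 + 5500×222 + 7400×123 + 23300×340 + 17200×399 + 700×139
  = 85800 + 3821200 + 7683200 + 890600 + 1221000 + 910200 + 7922000 + 6862800 + 97300 = 29494100
Σ wᵢ·x = 29×143 + 27×164 + 25×392 + 12×146 + 10×222 + 14×123 + 4×340 + 16×399 + 3×139
  = 4147 + 4428 + 9800 + 1752 + 2220 + 1722 + 1360 + 6384 + 417 = 32230
Ratio = 29494100 / 32230 = 915.11325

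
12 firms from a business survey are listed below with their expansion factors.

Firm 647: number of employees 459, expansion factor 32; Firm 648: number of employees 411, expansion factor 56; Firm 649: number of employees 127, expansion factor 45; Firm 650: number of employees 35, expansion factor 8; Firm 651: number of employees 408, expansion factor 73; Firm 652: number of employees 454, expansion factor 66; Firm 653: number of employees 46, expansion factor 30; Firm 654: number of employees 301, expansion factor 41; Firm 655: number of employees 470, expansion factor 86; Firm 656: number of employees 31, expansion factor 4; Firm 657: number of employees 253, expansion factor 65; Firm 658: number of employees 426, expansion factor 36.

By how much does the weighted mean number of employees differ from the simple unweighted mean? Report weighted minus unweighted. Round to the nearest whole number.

Unweighted sum = 459 + 411 + 127 + 35 + 408 + 454 + 46 + 301 + 470 + 31 + 253 + 426 = 3421
Unweighted mean = 3421 / 12 = 285.08333
Weighted sum = 189493
Sum of weights = 32 + 56 + 45 + 8 + 73 + 66 + 30 + 41 + 86 + 4 + 65 + 36 = 542
Weighted mean = 189493 / 542 = 349.61808
Difference (weighted minus unweighted) = 64.534748

65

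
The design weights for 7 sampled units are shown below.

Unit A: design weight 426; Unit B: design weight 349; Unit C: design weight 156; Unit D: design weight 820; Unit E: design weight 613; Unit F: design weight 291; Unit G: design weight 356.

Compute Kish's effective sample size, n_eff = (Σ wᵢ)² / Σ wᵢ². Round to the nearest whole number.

6

Σ wᵢ = 3011
Σ wᵢ² = 181476 + 121801 + 24336 + 672400 + 375769 + 84681 + 126736 = 1587199
n_eff = 3011² / 1587199 = 9066121 / 1587199 = 5.7120254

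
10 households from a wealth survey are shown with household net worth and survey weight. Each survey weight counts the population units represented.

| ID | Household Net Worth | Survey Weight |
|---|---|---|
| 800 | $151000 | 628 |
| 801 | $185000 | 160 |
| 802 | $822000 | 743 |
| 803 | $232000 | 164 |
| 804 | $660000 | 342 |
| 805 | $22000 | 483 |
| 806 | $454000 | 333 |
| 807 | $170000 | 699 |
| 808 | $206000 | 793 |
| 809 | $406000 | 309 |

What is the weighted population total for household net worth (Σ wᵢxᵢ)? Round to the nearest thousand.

Weighted total = 1568392000

1568392000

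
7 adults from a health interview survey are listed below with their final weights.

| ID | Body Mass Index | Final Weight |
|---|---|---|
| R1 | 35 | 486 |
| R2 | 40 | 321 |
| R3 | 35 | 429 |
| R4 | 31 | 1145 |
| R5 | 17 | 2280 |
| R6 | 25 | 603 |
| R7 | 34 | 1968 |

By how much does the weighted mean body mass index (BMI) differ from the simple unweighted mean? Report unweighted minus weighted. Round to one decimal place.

3.2

Unweighted sum = 35 + 40 + 35 + 31 + 17 + 25 + 34 = 217
Unweighted mean = 217 / 7 = 31
Weighted sum = 201107
Sum of weights = 486 + 321 + 429 + 1145 + 2280 + 603 + 1968 = 7232
Weighted mean = 201107 / 7232 = 27.807937
Difference (unweighted minus weighted) = 3.1920631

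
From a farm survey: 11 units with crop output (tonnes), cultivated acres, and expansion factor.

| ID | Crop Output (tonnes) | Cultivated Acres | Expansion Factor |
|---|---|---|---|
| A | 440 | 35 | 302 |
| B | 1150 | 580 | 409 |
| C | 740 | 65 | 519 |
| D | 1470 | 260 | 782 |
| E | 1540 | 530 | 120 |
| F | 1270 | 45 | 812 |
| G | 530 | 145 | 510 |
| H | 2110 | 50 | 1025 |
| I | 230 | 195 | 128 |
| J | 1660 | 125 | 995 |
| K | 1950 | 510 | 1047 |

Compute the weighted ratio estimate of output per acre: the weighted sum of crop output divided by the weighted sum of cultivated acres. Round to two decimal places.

Σ wᵢ·y = 9508710
Σ wᵢ·x = 35×302 + 580×409 + 65×519 + 260×782 + 530×120 + 45×812 + 145×510 + 50×1025 + 195×128 + 125×995 + 510×1047
  = 1393490
Ratio = 9508710 / 1393490 = 6.8236658

6.82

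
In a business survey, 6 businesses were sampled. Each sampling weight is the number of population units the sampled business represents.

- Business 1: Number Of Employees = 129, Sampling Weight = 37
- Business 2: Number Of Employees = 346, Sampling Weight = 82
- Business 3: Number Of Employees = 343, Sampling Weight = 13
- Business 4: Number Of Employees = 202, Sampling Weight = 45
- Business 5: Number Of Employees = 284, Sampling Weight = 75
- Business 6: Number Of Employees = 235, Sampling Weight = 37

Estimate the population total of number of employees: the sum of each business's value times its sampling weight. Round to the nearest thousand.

Weighted total = 76689

77000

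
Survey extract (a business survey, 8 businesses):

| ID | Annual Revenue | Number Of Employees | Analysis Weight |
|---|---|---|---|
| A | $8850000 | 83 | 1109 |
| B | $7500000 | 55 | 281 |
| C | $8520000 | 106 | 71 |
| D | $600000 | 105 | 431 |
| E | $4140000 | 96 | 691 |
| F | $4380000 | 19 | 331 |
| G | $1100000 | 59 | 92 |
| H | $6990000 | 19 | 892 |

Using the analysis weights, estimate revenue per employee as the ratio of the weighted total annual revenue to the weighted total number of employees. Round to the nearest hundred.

91800

Σ wᵢ·y = 23432470000
Σ wᵢ·x = 83×1109 + 55×281 + 106×71 + 105×431 + 96×691 + 19×331 + 59×92 + 19×892
  = 92047 + 15455 + 7526 + 45255 + 66336 + 6289 + 5428 + 16948 = 255284
Ratio = 23432470000 / 255284 = 91789.811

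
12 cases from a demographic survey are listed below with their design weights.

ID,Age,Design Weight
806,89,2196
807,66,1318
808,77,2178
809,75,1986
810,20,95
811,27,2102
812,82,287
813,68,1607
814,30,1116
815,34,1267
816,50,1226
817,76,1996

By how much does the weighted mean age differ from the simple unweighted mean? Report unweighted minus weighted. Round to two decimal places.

-4.33

Unweighted sum = 89 + 66 + 77 + 75 + 20 + 27 + 82 + 68 + 30 + 34 + 50 + 76 = 694
Unweighted mean = 694 / 12 = 57.833333
Weighted sum = 89×2196 + 66×1318 + 77×2178 + 75×1986 + 20×95 + 27×2102 + 82×287 + 68×1607 + 30×1116 + 34×1267 + 50×1226 + 76×1996
  = 1080106
Sum of weights = 2196 + 1318 + 2178 + 1986 + 95 + 2102 + 287 + 1607 + 1116 + 1267 + 1226 + 1996 = 17374
Weighted mean = 1080106 / 17374 = 62.167952
Difference (unweighted minus weighted) = -4.3346188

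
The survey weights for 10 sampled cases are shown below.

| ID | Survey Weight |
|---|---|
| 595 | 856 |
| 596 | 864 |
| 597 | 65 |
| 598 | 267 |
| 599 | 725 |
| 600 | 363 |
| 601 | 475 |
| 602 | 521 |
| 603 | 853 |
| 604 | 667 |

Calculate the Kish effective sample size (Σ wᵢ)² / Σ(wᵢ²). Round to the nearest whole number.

Σ wᵢ = 5656
Σ wᵢ² = 732736 + 746496 + 4225 + 71289 + 525625 + 131769 + 225625 + 271441 + 727609 + 444889 = 3881704
n_eff = 5656² / 3881704 = 31990336 / 3881704 = 8.2413126

8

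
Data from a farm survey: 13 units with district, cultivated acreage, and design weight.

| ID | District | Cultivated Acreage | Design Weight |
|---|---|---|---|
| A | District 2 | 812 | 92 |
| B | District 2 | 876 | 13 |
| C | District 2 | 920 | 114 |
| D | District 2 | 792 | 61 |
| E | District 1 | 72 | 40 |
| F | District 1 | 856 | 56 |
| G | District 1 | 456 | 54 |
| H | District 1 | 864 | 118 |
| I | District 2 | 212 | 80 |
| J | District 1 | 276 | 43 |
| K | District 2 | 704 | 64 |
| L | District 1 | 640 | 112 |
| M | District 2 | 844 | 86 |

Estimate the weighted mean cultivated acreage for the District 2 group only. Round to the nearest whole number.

District 2 rows: A, B, C, D, I, K, M
Weighted sum = 812×92 + 876×13 + 920×114 + 792×61 + 212×80 + 704×64 + 844×86
  = 74704 + 11388 + 104880 + 48312 + 16960 + 45056 + 72584 = 373884
Sum of weights = 92 + 13 + 114 + 61 + 80 + 64 + 86 = 510
Weighted mean = 373884 / 510 = 733.10588

733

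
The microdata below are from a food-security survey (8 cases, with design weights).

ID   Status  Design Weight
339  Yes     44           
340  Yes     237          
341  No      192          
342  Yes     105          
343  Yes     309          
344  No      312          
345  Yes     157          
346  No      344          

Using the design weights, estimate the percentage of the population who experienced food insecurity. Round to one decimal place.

50.1

Sum of weights for 'Yes' = 44 + 237 + 105 + 309 + 157 = 852
Total weight = 1700
Weighted proportion = 852 / 1700 = 0.50117647 → 50.117647%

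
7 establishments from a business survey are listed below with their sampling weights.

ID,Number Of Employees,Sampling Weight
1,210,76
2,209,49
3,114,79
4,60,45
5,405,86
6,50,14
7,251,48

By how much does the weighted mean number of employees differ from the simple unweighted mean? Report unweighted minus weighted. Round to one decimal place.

Unweighted sum = 210 + 209 + 114 + 60 + 405 + 50 + 251 = 1299
Unweighted mean = 1299 / 7 = 185.57143
Weighted sum = 85485
Sum of weights = 76 + 49 + 79 + 45 + 86 + 14 + 48 = 397
Weighted mean = 85485 / 397 = 215.32746
Difference (unweighted minus weighted) = -29.756027

-29.8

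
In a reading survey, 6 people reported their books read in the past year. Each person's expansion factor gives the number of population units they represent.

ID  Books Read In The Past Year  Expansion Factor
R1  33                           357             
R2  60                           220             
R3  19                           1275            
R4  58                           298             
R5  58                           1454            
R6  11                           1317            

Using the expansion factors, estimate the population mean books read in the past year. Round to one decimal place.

Weighted sum = 33×357 + 60×220 + 19×1275 + 58×298 + 58×1454 + 11×1317
  = 11781 + 13200 + 24225 + 17284 + 84332 + 14487 = 165309
Sum of weights = 357 + 220 + 1275 + 298 + 1454 + 1317 = 4921
Weighted mean = 165309 / 4921 = 33.592562

33.6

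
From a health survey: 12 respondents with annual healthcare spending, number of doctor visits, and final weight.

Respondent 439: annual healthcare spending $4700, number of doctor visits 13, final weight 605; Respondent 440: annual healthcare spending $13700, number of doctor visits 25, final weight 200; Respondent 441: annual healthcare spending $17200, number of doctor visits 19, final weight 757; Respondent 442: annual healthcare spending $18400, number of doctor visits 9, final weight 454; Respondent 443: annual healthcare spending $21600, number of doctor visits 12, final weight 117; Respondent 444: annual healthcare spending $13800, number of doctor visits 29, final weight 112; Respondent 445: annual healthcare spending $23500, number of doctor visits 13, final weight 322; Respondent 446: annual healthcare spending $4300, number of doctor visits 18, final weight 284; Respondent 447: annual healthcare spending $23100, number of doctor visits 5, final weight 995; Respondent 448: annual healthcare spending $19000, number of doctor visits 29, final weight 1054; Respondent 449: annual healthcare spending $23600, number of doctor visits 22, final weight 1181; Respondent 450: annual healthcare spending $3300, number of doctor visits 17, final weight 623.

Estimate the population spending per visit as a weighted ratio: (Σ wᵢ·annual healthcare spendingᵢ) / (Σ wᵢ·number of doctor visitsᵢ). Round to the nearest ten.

960

Σ wᵢ·y = 4700×605 + 13700×200 + 17200×757 + 18400×454 + 21600×117 + 13800×112 + 23500×322 + 4300×284 + 23100×995 + 19000×1054 + 23600×1181 + 3300×623
  = 2843500 + 2740000 + 13020400 + 8353600 + 2527200 + 1545600 + 7567000 + 1221200 + 22984500 + 20026000 + 27871600 + 2055900 = 112756500
Σ wᵢ·x = 13×605 + 25×200 + 19×757 + 9×454 + 12×117 + 29×112 + 13×322 + 18×284 + 5×995 + 29×1054 + 22×1181 + 17×623
  = 7865 + 5000 + 14383 + 4086 + 1404 + 3248 + 4186 + 5112 + 4975 + 30566 + 25982 + 10591 = 117398
Ratio = 112756500 / 117398 = 960.46355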